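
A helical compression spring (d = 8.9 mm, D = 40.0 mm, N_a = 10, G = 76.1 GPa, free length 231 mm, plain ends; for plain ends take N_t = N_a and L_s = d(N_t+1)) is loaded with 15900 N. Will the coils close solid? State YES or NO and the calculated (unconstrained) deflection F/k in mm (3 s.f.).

YES, δ = 170 mm

k = Gd⁴/(8D³N_a) = (76.1×10³)(8.9⁴)/(8·40.0³·10) = 93.256 N/mm
N_t = 10; L_s = 8.9·11 = 97.9 mm; δ_solid = L₀ − L_s = 231 − 97.9 = 133.1 mm
δ = F/k = 15900/93.256 = 170.5 mm
δ ≥ δ_solid → spring goes solid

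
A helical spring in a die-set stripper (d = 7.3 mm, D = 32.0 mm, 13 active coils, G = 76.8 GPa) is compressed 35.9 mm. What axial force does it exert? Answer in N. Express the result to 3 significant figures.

2300 N

k = Gd⁴/(8D³N_a) = (76.8×10³)(7.3⁴)/(8·32.0³·13) = 63.998 N/mm
F = k·δ = 63.998 × 35.9 = 2297.5 N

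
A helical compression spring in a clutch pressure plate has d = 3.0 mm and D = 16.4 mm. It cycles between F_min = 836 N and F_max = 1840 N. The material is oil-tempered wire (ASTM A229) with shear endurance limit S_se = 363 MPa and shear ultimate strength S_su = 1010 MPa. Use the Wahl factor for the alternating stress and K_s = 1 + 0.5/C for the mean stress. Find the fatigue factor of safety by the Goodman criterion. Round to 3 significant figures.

0.201

C = D/d = 16.4/3.0 = 5.4667; K_W = (4C−1)/(4C−4)+0.615/C = 1.2804; K_s = 1+0.5/C = 1.0915
F_a = (F_max−F_min)/2 = 502 N; F_m = (F_max+F_min)/2 = 1338 N
τ_a = K_W·8F_aD/(πd³) = 1.2804 × 776.47 = 994.2 MPa
τ_m = K_s·8F_mD/(πd³) = 1.0915 × 2069.6 = 2258.8 MPa
Goodman: 1/n_f = τ_a/S_se + τ_m/S_su = 994.2/363 + 2258.8/1010 = 2.73884 + 2.23648 = 4.9753
n_f = 1/4.9753 = 0.201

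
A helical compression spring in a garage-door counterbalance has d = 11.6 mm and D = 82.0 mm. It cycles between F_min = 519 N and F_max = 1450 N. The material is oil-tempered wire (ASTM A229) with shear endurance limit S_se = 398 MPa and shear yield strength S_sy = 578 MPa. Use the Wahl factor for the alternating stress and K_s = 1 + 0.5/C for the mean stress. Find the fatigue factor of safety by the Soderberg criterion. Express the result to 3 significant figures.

2.31

C = D/d = 82.0/11.6 = 7.0690; K_W = (4C−1)/(4C−4)+0.615/C = 1.2106; K_s = 1+0.5/C = 1.0707
F_a = (F_max−F_min)/2 = 465.5 N; F_m = (F_max+F_min)/2 = 984.5 N
τ_a = K_W·8F_aD/(πd³) = 1.2106 × 62.273 = 75.386 MPa
τ_m = K_s·8F_mD/(πd³) = 1.0707 × 131.7 = 141.02 MPa
Soderberg: 1/n_f = τ_a/S_se + τ_m/S_sy = 75.386/398 + 141.02/578 = 0.18941 + 0.24398 = 0.43339
n_f = 1/0.43339 = 2.307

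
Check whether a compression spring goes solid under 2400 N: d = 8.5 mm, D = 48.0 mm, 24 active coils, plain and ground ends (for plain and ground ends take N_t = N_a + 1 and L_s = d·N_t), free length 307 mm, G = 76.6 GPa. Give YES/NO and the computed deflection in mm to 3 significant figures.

k = Gd⁴/(8D³N_a) = (76.6×10³)(8.5⁴)/(8·48.0³·24) = 18.831 N/mm
N_t = 25; L_s = 8.5·25 = 212.5 mm; δ_solid = L₀ − L_s = 307 − 212.5 = 94.5 mm
δ = F/k = 2400/18.831 = 127.45 mm
δ ≥ δ_solid → spring goes solid

YES, δ = 127 mm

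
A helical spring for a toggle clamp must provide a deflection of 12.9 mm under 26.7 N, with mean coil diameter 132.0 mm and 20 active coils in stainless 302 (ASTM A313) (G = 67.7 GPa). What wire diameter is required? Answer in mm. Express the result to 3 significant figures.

Required rate k = F/δ = 26.7/12.9 = 2.0698 N/mm
d = (8D³N_a·k / G)^(1/4) = (8·132.0³·20·2.0698 / (67.7×10³))^0.25
  = (11251)^0.25 = 10.2990 mm

10.3 mm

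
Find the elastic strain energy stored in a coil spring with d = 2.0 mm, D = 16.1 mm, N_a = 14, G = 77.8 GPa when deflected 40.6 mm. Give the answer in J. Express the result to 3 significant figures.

2.19 J

k = Gd⁴/(8D³N_a) = (77.8×10³)(2.0⁴)/(8·16.1³·14) = 2.6632 N/mm
U = ½kδ² = 0.5 × 2.6632 × 40.6² = 2195 N·mm = 2.195 J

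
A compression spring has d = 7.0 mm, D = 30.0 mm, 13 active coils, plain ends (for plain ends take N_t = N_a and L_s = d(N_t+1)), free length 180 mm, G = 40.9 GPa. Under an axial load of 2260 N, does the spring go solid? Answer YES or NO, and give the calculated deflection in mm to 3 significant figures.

k = Gd⁴/(8D³N_a) = (40.9×10³)(7.0⁴)/(8·30.0³·13) = 34.972 N/mm
N_t = 13; L_s = 7.0·14 = 98 mm; δ_solid = L₀ − L_s = 180 − 98 = 82 mm
δ = F/k = 2260/34.972 = 64.623 mm
δ < δ_solid → spring does not go solid

NO, δ = 64.6 mm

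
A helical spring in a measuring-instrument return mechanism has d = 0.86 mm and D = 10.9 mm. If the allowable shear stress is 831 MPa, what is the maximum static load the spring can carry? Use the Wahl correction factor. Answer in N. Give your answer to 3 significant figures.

C = D/d = 10.9/0.86 = 12.6744
K_W = (4C−1)/(4C−4) + 0.615/C = 49.698/46.698 + 0.0485 = 1.1128
τ_max = K·8FD/(πd³) → F_max = τ_allow·πd³/(8DK)
F_max = 831·π·0.86³/(8·10.9·1.1128) = 1660.5/97.033 = 17.113 N

17.1 N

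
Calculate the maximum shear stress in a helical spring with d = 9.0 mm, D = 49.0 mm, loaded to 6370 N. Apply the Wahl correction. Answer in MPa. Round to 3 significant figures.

1400 MPa

Spring index C = D/d = 49.0/9.0 = 5.4444
K_W = (4C−1)/(4C−4) + 0.615/C = 20.778/17.778 + 0.1130 = 1.2817
τ₀ = 8FD/(πd³) = 8·6370·49.0/(π·9.0³) = 2.49704e+06/2290.2 = 1090.3 MPa
τ_max = K·τ₀ = 1.2817 × 1090.3 = 1397.5 MPa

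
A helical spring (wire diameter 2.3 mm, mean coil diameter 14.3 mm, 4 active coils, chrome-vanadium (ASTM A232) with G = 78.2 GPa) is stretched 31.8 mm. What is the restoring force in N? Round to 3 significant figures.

k = Gd⁴/(8D³N_a) = (78.2×10³)(2.3⁴)/(8·14.3³·4) = 23.386 N/mm
F = k·δ = 23.386 × 31.8 = 743.68 N

744 N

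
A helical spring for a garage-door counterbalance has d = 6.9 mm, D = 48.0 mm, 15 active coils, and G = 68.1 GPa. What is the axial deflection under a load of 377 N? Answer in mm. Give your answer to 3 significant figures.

k = Gd⁴/(8D³N_a) = (68.1×10³)(6.9⁴)/(8·48.0³·15) = 11.632 N/mm
δ = F/k = 377 / 11.632 = 32.412 mm

32.4 mm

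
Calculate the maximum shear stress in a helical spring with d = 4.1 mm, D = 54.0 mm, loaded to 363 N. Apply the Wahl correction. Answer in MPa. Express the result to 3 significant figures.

803 MPa

Spring index C = D/d = 54.0/4.1 = 13.1707
K_W = (4C−1)/(4C−4) + 0.615/C = 51.683/48.683 + 0.0467 = 1.1083
τ₀ = 8FD/(πd³) = 8·363·54.0/(π·4.1³) = 156816/216.52 = 724.25 MPa
τ_max = K·τ₀ = 1.1083 × 724.25 = 802.7 MPa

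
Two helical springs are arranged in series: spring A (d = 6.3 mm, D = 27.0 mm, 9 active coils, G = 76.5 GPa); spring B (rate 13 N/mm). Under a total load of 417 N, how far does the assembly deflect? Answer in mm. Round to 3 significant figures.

k_A = Gd⁴/(8D³N_a) = (76.5×10³)(6.3⁴)/(8·27.0³·9) = 85.035 N/mm
Series: 1/k_eq = 1/85.035 + 1/13 = 0.088683; k_eq = 11.276 N/mm
δ = F/k_eq = 417/11.276 = 36.981 mm

37.0 mm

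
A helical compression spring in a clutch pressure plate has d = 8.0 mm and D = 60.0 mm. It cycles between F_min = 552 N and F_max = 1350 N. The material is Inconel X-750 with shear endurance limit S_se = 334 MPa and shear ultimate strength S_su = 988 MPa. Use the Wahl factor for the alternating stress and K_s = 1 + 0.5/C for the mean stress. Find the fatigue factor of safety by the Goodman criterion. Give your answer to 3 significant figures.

C = D/d = 60.0/8.0 = 7.5000; K_W = (4C−1)/(4C−4)+0.615/C = 1.1974; K_s = 1+0.5/C = 1.0667
F_a = (F_max−F_min)/2 = 399 N; F_m = (F_max+F_min)/2 = 951 N
τ_a = K_W·8F_aD/(πd³) = 1.1974 × 119.07 = 142.57 MPa
τ_m = K_s·8F_mD/(πd³) = 1.0667 × 283.79 = 302.71 MPa
Goodman: 1/n_f = τ_a/S_se + τ_m/S_su = 142.57/334 + 302.71/988 = 0.42686 + 0.30639 = 0.73325
n_f = 1/0.73325 = 1.364

1.36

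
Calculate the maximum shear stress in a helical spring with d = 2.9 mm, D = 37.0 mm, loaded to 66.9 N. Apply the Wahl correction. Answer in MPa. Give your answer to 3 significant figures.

287 MPa

Spring index C = D/d = 37.0/2.9 = 12.7586
K_W = (4C−1)/(4C−4) + 0.615/C = 50.034/47.034 + 0.0482 = 1.1120
τ₀ = 8FD/(πd³) = 8·66.9·37.0/(π·2.9³) = 19802.4/76.62 = 258.45 MPa
τ_max = K·τ₀ = 1.1120 × 258.45 = 287.39 MPa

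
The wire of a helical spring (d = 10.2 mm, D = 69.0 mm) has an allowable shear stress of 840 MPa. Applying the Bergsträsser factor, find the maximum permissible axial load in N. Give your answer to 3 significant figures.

4200 N

C = D/d = 69.0/10.2 = 6.7647
K_B = (4C+2)/(4C−3) = 29.059/24.059 = 1.2078
τ_max = K·8FD/(πd³) → F_max = τ_allow·πd³/(8DK)
F_max = 840·π·10.2³/(8·69.0·1.2078) = 2.8005e+06/666.72 = 4200.4 N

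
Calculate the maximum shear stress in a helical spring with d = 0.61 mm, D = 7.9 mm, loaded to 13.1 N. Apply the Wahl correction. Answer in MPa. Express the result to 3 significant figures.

1290 MPa

Spring index C = D/d = 7.9/0.61 = 12.9508
K_W = (4C−1)/(4C−4) + 0.615/C = 50.803/47.803 + 0.0475 = 1.1102
τ₀ = 8FD/(πd³) = 8·13.1·7.9/(π·0.61³) = 827.92/0.71308 = 1161 MPa
τ_max = K·τ₀ = 1.1102 × 1161 = 1289 MPa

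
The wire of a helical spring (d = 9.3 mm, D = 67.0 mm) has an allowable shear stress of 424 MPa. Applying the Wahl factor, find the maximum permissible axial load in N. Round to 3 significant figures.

1660 N

C = D/d = 67.0/9.3 = 7.2043
K_W = (4C−1)/(4C−4) + 0.615/C = 27.817/24.817 + 0.0854 = 1.2062
τ_max = K·8FD/(πd³) → F_max = τ_allow·πd³/(8DK)
F_max = 424·π·9.3³/(8·67.0·1.2062) = 1.0714e+06/646.55 = 1657.2 N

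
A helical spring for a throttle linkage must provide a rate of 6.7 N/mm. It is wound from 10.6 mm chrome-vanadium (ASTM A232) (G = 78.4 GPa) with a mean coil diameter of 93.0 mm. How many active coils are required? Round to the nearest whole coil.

23

N_a = Gd⁴/(8D³k) = (78.4×10³ × 10.6⁴)/(8 × 93.0³ × 6.7)
    = 9.89782e+08 / 4.31135e+07 = 22.96 → 23 coils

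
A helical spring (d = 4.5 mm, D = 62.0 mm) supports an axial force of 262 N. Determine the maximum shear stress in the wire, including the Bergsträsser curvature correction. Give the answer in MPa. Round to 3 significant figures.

497 MPa

Spring index C = D/d = 62.0/4.5 = 13.7778
K_B = (4C+2)/(4C−3) = 57.111/52.111 = 1.0959
τ₀ = 8FD/(πd³) = 8·262·62.0/(π·4.5³) = 129952/286.28 = 453.94 MPa
τ_max = K·τ₀ = 1.0959 × 453.94 = 497.49 MPa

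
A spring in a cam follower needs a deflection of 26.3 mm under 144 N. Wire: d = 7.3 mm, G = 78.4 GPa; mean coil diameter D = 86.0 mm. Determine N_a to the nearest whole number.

Required rate k = F/δ = 144/26.3 = 5.4753 N/mm
N_a = Gd⁴/(8D³k) = (78.4×10³ × 7.3⁴)/(8 × 86.0³ × 5.4753)
    = 2.22642e+08 / 2.78607e+07 = 7.991 → 8 coils

8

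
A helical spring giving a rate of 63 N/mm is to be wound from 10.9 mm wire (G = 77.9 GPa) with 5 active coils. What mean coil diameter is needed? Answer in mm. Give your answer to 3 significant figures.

75.8 mm

D = (Gd⁴/(8N_a·k))^(1/3) = (77.9×10³·10.9⁴/(8·5·63))^(1/3)
  = (436358)^(1/3) = 75.8486 mm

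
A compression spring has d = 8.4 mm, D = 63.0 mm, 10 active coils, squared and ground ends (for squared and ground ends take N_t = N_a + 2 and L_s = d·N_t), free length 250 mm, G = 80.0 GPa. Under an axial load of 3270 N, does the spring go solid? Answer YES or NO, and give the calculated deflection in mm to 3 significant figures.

k = Gd⁴/(8D³N_a) = (80.0×10³)(8.4⁴)/(8·63.0³·10) = 19.911 N/mm
N_t = 12; L_s = 8.4·12 = 100.8 mm; δ_solid = L₀ − L_s = 250 − 100.8 = 149.2 mm
δ = F/k = 3270/19.911 = 164.23 mm
δ ≥ δ_solid → spring goes solid

YES, δ = 164 mm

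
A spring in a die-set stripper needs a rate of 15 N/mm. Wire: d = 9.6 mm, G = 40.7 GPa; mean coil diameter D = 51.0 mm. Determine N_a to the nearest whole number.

22

N_a = Gd⁴/(8D³k) = (40.7×10³ × 9.6⁴)/(8 × 51.0³ × 15)
    = 3.45684e+08 / 1.59181e+07 = 21.72 → 22 coils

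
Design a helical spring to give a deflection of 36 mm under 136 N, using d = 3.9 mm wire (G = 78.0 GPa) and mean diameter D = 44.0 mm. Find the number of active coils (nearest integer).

Required rate k = F/δ = 136/36 = 3.7778 N/mm
N_a = Gd⁴/(8D³k) = (78.0×10³ × 3.9⁴)/(8 × 44.0³ × 3.7778)
    = 1.80448e+07 / 2.57445e+06 = 7.009 → 7 coils

7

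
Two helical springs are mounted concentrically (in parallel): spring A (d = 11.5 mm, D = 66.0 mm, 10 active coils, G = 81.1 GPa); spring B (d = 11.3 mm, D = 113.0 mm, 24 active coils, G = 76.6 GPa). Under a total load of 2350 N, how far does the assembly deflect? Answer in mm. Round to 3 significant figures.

35.5 mm

k_A = Gd⁴/(8D³N_a) = (81.1×10³)(11.5⁴)/(8·66.0³·10) = 61.672 N/mm
k_B = Gd⁴/(8D³N_a) = (76.6×10³)(11.3⁴)/(8·113.0³·24) = 4.5082 N/mm
Parallel: k_eq = 61.672 + 4.5082 = 66.181 N/mm
δ = F/k_eq = 2350/66.181 = 35.509 mm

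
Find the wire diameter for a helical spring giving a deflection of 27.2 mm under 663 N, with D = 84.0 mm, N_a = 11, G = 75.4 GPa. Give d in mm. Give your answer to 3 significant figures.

11.4 mm

Required rate k = F/δ = 663/27.2 = 24.375 N/mm
d = (8D³N_a·k / G)^(1/4) = (8·84.0³·11·24.375 / (75.4×10³))^0.25
  = (16861)^0.25 = 11.3952 mm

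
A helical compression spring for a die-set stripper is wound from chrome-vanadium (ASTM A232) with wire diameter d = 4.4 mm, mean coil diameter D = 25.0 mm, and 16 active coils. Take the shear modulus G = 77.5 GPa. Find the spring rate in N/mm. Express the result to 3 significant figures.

14.5 N/mm

k = Gd⁴/(8D³N_a) = (77.5×10³ × 4.4⁴) / (8 × 25.0³ × 16)
  = 2.90477e+07 / 2e+06 = 14.524 N/mm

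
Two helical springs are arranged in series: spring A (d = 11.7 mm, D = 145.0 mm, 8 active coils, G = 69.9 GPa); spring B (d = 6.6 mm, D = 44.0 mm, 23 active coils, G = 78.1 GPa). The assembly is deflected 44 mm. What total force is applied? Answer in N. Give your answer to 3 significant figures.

k_A = Gd⁴/(8D³N_a) = (69.9×10³)(11.7⁴)/(8·145.0³·8) = 6.7133 N/mm
k_B = Gd⁴/(8D³N_a) = (78.1×10³)(6.6⁴)/(8·44.0³·23) = 9.4548 N/mm
Series: 1/k_eq = 1/6.7133 + 1/9.4548 = 0.25472; k_eq = 3.9258 N/mm
F = k_eq·δ = 3.9258·44 = 172.74 N

173 N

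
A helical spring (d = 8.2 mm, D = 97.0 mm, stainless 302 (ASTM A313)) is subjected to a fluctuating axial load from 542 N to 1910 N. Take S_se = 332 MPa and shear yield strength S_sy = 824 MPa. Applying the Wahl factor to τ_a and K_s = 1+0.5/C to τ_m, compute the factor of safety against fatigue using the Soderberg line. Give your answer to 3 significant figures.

C = D/d = 97.0/8.2 = 11.8293; K_W = (4C−1)/(4C−4)+0.615/C = 1.1212; K_s = 1+0.5/C = 1.0423
F_a = (F_max−F_min)/2 = 684 N; F_m = (F_max+F_min)/2 = 1226 N
τ_a = K_W·8F_aD/(πd³) = 1.1212 × 306.43 = 343.58 MPa
τ_m = K_s·8F_mD/(πd³) = 1.0423 × 549.24 = 572.45 MPa
Soderberg: 1/n_f = τ_a/S_se + τ_m/S_sy = 343.58/332 + 572.45/824 = 1.03488 + 0.69473 = 1.7296
n_f = 1/1.7296 = 0.5782

0.578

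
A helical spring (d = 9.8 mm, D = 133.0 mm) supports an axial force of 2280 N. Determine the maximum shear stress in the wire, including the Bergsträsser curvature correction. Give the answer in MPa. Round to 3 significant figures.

900 MPa

Spring index C = D/d = 133.0/9.8 = 13.5714
K_B = (4C+2)/(4C−3) = 56.286/51.286 = 1.0975
τ₀ = 8FD/(πd³) = 8·2280·133.0/(π·9.8³) = 2.42592e+06/2956.8 = 820.44 MPa
τ_max = K·τ₀ = 1.0975 × 820.44 = 900.43 MPa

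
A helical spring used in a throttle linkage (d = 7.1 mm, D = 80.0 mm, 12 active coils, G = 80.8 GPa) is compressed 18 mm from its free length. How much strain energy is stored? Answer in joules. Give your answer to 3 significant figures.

0.677 J

k = Gd⁴/(8D³N_a) = (80.8×10³)(7.1⁴)/(8·80.0³·12) = 4.1774 N/mm
U = ½kδ² = 0.5 × 4.1774 × 18² = 676.73 N·mm = 0.67673 J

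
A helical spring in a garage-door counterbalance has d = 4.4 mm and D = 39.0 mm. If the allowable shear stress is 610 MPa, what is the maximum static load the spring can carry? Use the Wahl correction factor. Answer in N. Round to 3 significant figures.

449 N

C = D/d = 39.0/4.4 = 8.8636
K_W = (4C−1)/(4C−4) + 0.615/C = 34.455/31.455 + 0.0694 = 1.1648
τ_max = K·8FD/(πd³) → F_max = τ_allow·πd³/(8DK)
F_max = 610·π·4.4³/(8·39.0·1.1648) = 1.6324e+05/363.41 = 449.21 N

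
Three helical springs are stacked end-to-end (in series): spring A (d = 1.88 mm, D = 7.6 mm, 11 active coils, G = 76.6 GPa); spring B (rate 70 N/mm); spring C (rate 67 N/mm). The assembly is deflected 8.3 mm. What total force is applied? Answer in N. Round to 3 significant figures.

k_A = Gd⁴/(8D³N_a) = (76.6×10³)(1.88⁴)/(8·7.6³·11) = 24.771 N/mm
Series: 1/k_eq = 1/24.771 + 1/70 + 1/67 = 0.069582; k_eq = 14.372 N/mm
F = k_eq·δ = 14.372·8.3 = 119.28 N

119 N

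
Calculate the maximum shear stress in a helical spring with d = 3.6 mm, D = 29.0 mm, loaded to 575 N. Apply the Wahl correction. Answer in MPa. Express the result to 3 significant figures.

Spring index C = D/d = 29.0/3.6 = 8.0556
K_W = (4C−1)/(4C−4) + 0.615/C = 31.222/28.222 + 0.0763 = 1.1826
τ₀ = 8FD/(πd³) = 8·575·29.0/(π·3.6³) = 133400/146.57 = 910.12 MPa
τ_max = K·τ₀ = 1.1826 × 910.12 = 1076.3 MPa

1080 MPa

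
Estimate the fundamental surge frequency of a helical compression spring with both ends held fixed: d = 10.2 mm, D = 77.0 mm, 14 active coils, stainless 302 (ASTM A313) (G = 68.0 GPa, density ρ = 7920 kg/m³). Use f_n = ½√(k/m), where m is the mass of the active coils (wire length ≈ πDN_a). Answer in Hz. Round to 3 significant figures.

k = Gd⁴/(8D³N_a) = (68.0×10³)(10.2⁴)/(8·77.0³·14) = 14.395 N/mm = 14395 N/m
Wire length L = πDN_a = π·77.0·14 = 3386.6 mm
m = ρ·(πd²/4)·L = 7920 × 81.713×10⁻⁶ m² × 3.3866 m = 2.1917 kg
f_n = ½√(k/m) = 0.5·√(14395/2.1917) = 0.5·√(6568) = 40.522 Hz

40.5 Hz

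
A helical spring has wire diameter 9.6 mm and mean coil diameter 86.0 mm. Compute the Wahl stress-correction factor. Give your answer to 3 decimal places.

1.163

C = D/d = 86.0/9.6 = 8.9583
K_W = (4C−1)/(4C−4) + 0.615/C = 34.833/31.833 + 0.0687 = 1.1629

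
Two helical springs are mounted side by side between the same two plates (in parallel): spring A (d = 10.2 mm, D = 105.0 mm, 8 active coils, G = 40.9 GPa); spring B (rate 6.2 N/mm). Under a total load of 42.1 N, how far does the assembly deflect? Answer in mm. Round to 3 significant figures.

3.46 mm

k_A = Gd⁴/(8D³N_a) = (40.9×10³)(10.2⁴)/(8·105.0³·8) = 5.9755 N/mm
Parallel: k_eq = 5.9755 + 6.2 = 12.176 N/mm
δ = F/k_eq = 42.1/12.176 = 3.4578 mm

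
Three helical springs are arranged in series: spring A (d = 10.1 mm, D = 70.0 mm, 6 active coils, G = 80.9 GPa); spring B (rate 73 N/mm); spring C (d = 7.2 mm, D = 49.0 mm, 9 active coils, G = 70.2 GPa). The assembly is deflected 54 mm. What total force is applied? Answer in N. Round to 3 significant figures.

691 N

k_A = Gd⁴/(8D³N_a) = (80.9×10³)(10.1⁴)/(8·70.0³·6) = 51.133 N/mm
k_C = Gd⁴/(8D³N_a) = (70.2×10³)(7.2⁴)/(8·49.0³·9) = 22.271 N/mm
Series: 1/k_eq = 1/51.133 + 1/73 + 1/22.271 = 0.078156; k_eq = 12.795 N/mm
F = k_eq·δ = 12.795·54 = 690.92 N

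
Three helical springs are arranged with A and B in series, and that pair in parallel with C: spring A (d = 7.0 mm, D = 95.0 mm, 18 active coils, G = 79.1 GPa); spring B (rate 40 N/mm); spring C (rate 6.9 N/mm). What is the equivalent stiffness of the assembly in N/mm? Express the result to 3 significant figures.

8.38 N/mm

k_A = Gd⁴/(8D³N_a) = (79.1×10³)(7.0⁴)/(8·95.0³·18) = 1.5383 N/mm
Springs A,B series: k_AB = 1/(1/1.5383+1/40) = 1.4813 N/mm; parallel with C: k_eq = 1.4813+6.9 = 8.3813 N/mm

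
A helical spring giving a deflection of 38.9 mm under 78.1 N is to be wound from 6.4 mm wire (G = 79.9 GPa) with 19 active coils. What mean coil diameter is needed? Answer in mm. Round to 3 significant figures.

Required rate k = F/δ = 78.1/38.9 = 2.0077 N/mm
D = (Gd⁴/(8N_a·k))^(1/3) = (79.9×10³·6.4⁴/(8·19·2.0077))^(1/3)
  = (439260)^(1/3) = 76.0164 mm

76.0 mm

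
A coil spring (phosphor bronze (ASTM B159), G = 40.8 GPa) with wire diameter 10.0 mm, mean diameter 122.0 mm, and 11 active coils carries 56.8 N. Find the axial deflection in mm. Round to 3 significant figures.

22.2 mm

k = Gd⁴/(8D³N_a) = (40.8×10³)(10.0⁴)/(8·122.0³·11) = 2.5533 N/mm
δ = F/k = 56.8 / 2.5533 = 22.246 mm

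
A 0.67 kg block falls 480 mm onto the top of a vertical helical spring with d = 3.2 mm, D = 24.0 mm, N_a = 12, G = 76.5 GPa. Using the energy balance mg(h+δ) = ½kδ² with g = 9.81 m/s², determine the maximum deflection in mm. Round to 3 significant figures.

k = Gd⁴/(8D³N_a) = (76.5×10³)(3.2⁴)/(8·24.0³·12) = 6.0444 N/mm
W = mg = 0.67 × 9.81 = 6.5727 N
½kδ² − Wδ − Wh = 0 → δ = (W + √(W² + 2kWh))/k
δ = (6.5727 + √(43.2 + 38139.2))/6.0444 = (6.5727 + 195.4)/6.0444 = 33.415 mm

33.4 mm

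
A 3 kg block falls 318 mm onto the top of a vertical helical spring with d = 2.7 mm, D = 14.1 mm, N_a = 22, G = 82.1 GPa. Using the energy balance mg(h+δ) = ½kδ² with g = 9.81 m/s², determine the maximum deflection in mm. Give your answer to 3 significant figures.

49.5 mm

k = Gd⁴/(8D³N_a) = (82.1×10³)(2.7⁴)/(8·14.1³·22) = 8.8436 N/mm
W = mg = 3 × 9.81 = 29.43 N
½kδ² − Wδ − Wh = 0 → δ = (W + √(W² + 2kWh))/k
δ = (29.43 + √(866.12 + 165530))/8.8436 = (29.43 + 407.92)/8.8436 = 49.454 mm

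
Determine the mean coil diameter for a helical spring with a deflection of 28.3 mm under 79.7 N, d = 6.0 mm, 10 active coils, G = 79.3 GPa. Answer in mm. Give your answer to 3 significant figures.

77.0 mm

Required rate k = F/δ = 79.7/28.3 = 2.8163 N/mm
D = (Gd⁴/(8N_a·k))^(1/3) = (79.3×10³·6.0⁴/(8·10·2.8163))^(1/3)
  = (456159)^(1/3) = 76.9790 mm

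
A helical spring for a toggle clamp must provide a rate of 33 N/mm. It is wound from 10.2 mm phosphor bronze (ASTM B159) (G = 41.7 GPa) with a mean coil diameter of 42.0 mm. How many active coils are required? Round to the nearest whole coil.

N_a = Gd⁴/(8D³k) = (41.7×10³ × 10.2⁴)/(8 × 42.0³ × 33)
    = 4.51374e+08 / 1.95592e+07 = 23.08 → 23 coils

23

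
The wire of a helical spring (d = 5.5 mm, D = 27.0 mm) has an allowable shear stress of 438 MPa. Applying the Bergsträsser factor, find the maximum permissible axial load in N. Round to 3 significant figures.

815 N

C = D/d = 27.0/5.5 = 4.9091
K_B = (4C+2)/(4C−3) = 21.636/16.636 = 1.3005
τ_max = K·8FD/(πd³) → F_max = τ_allow·πd³/(8DK)
F_max = 438·π·5.5³/(8·27.0·1.3005) = 2.2893e+05/280.92 = 814.95 N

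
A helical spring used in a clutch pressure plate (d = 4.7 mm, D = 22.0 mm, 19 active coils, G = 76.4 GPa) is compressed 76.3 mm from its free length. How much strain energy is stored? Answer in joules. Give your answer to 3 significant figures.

67.0 J

k = Gd⁴/(8D³N_a) = (76.4×10³)(4.7⁴)/(8·22.0³·19) = 23.034 N/mm
U = ½kδ² = 0.5 × 23.034 × 76.3² = 67049 N·mm = 67.049 J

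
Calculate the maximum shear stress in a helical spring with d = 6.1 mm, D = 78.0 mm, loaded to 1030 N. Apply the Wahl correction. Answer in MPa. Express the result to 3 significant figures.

Spring index C = D/d = 78.0/6.1 = 12.7869
K_W = (4C−1)/(4C−4) + 0.615/C = 50.148/47.148 + 0.0481 = 1.1117
τ₀ = 8FD/(πd³) = 8·1030·78.0/(π·6.1³) = 642720/713.08 = 901.33 MPa
τ_max = K·τ₀ = 1.1117 × 901.33 = 1002 MPa

1000 MPa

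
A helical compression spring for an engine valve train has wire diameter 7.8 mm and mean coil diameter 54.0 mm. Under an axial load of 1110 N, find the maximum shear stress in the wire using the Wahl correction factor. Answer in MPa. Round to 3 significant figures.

391 MPa

Spring index C = D/d = 54.0/7.8 = 6.9231
K_W = (4C−1)/(4C−4) + 0.615/C = 26.692/23.692 + 0.0888 = 1.2155
τ₀ = 8FD/(πd³) = 8·1110·54.0/(π·7.8³) = 479520/1490.8 = 321.64 MPa
τ_max = K·τ₀ = 1.2155 × 321.64 = 390.94 MPa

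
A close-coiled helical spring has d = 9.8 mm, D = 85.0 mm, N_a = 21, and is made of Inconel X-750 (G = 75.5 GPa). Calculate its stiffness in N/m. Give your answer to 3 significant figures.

k = Gd⁴/(8D³N_a) = (75.5×10³ × 9.8⁴) / (8 × 85.0³ × 21)
  = 6.96388e+08 / 1.03173e+08 = 6.7497 N/mm = 6749.7 N/m

6750 N/m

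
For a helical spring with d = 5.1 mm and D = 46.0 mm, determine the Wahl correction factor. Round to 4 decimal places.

C = D/d = 46.0/5.1 = 9.0196
K_W = (4C−1)/(4C−4) + 0.615/C = 35.078/32.078 + 0.0682 = 1.1617

1.1617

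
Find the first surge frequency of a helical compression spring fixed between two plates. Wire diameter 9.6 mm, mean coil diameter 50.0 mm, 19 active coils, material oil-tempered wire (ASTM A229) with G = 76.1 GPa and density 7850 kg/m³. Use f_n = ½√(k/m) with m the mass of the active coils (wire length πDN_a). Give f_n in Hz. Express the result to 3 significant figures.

70.8 Hz

k = Gd⁴/(8D³N_a) = (76.1×10³)(9.6⁴)/(8·50.0³·19) = 34.019 N/mm = 34019 N/m
Wire length L = πDN_a = π·50.0·19 = 2984.5 mm
m = ρ·(πd²/4)·L = 7850 × 72.382×10⁻⁶ m² × 2.9845 m = 1.6958 kg
f_n = ½√(k/m) = 0.5·√(34019/1.6958) = 0.5·√(20060) = 70.817 Hz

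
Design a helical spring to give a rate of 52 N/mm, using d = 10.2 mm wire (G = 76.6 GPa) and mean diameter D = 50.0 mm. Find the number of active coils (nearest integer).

16

N_a = Gd⁴/(8D³k) = (76.6×10³ × 10.2⁴)/(8 × 50.0³ × 52)
    = 8.29143e+08 / 5.2e+07 = 15.95 → 16 coils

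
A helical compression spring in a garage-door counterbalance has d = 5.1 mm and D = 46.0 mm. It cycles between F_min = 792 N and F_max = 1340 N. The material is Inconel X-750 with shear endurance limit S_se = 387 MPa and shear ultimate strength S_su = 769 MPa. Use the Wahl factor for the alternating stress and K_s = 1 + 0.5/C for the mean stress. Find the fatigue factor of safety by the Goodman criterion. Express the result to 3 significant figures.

0.495

C = D/d = 46.0/5.1 = 9.0196; K_W = (4C−1)/(4C−4)+0.615/C = 1.1617; K_s = 1+0.5/C = 1.0554
F_a = (F_max−F_min)/2 = 274 N; F_m = (F_max+F_min)/2 = 1066 N
τ_a = K_W·8F_aD/(πd³) = 1.1617 × 241.96 = 281.08 MPa
τ_m = K_s·8F_mD/(πd³) = 1.0554 × 941.34 = 993.52 MPa
Goodman: 1/n_f = τ_a/S_se + τ_m/S_su = 281.08/387 + 993.52/769 = 0.72631 + 1.29196 = 2.0183
n_f = 1/2.0183 = 0.4955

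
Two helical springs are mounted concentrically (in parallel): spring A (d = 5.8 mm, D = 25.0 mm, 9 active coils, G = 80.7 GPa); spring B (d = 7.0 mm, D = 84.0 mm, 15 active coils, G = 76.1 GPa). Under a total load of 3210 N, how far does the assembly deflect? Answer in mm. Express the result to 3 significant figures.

k_A = Gd⁴/(8D³N_a) = (80.7×10³)(5.8⁴)/(8·25.0³·9) = 81.177 N/mm
k_B = Gd⁴/(8D³N_a) = (76.1×10³)(7.0⁴)/(8·84.0³·15) = 2.569 N/mm
Parallel: k_eq = 81.177 + 2.569 = 83.746 N/mm
δ = F/k_eq = 3210/83.746 = 38.33 mm

38.3 mm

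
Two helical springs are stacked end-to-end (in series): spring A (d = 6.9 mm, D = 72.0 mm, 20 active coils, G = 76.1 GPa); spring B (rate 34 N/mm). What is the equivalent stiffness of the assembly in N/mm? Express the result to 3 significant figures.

k_A = Gd⁴/(8D³N_a) = (76.1×10³)(6.9⁴)/(8·72.0³·20) = 2.8884 N/mm
Series: 1/k_eq = 1/2.8884 + 1/34 = 0.37562; k_eq = 2.6623 N/mm

2.66 N/mm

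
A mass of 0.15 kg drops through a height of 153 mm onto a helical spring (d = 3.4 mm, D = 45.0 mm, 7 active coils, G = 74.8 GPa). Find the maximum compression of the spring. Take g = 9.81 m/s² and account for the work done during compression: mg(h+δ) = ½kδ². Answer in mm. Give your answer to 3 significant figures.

15.9 mm

k = Gd⁴/(8D³N_a) = (74.8×10³)(3.4⁴)/(8·45.0³·7) = 1.9588 N/mm
W = mg = 0.15 × 9.81 = 1.4715 N
½kδ² − Wδ − Wh = 0 → δ = (W + √(W² + 2kWh))/k
δ = (1.4715 + √(2.1653 + 882.01))/1.9588 = (1.4715 + 29.735)/1.9588 = 15.931 mm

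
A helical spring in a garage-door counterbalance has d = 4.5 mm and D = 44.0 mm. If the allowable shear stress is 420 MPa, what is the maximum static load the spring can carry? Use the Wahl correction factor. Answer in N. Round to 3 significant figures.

297 N

C = D/d = 44.0/4.5 = 9.7778
K_W = (4C−1)/(4C−4) + 0.615/C = 38.111/35.111 + 0.0629 = 1.1483
τ_max = K·8FD/(πd³) → F_max = τ_allow·πd³/(8DK)
F_max = 420·π·4.5³/(8·44.0·1.1483) = 1.2024e+05/404.22 = 297.46 N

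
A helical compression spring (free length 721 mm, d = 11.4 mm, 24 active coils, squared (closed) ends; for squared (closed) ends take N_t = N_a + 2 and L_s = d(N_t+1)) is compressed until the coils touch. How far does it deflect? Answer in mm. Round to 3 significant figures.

N_t = 26; L_s = 11.4·27 = 307.8 mm
δ_solid = L₀ − L_s = 721 − 307.8 = 413.2 mm

413 mm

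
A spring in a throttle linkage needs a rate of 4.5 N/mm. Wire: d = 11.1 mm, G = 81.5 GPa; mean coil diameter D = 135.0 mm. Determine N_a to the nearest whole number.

14

N_a = Gd⁴/(8D³k) = (81.5×10³ × 11.1⁴)/(8 × 135.0³ × 4.5)
    = 1.23723e+09 / 8.85735e+07 = 13.97 → 14 coils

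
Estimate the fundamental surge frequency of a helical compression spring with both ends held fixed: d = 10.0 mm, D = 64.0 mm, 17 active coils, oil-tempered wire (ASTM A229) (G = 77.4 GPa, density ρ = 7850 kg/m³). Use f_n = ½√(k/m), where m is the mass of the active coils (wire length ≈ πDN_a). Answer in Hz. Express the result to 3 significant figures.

k = Gd⁴/(8D³N_a) = (77.4×10³)(10.0⁴)/(8·64.0³·17) = 21.71 N/mm = 21710 N/m
Wire length L = πDN_a = π·64.0·17 = 3418.1 mm
m = ρ·(πd²/4)·L = 7850 × 78.54×10⁻⁶ m² × 3.4181 m = 2.1074 kg
f_n = ½√(k/m) = 0.5·√(21710/2.1074) = 0.5·√(10302) = 50.75 Hz

50.7 Hz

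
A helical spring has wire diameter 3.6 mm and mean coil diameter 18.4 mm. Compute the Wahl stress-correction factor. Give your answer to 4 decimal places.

1.3028

C = D/d = 18.4/3.6 = 5.1111
K_W = (4C−1)/(4C−4) + 0.615/C = 19.444/16.444 + 0.1203 = 1.3028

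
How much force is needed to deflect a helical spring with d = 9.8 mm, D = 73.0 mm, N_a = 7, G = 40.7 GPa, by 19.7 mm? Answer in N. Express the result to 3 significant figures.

k = Gd⁴/(8D³N_a) = (40.7×10³)(9.8⁴)/(8·73.0³·7) = 17.232 N/mm
F = k·δ = 17.232 × 19.7 = 339.48 N

339 N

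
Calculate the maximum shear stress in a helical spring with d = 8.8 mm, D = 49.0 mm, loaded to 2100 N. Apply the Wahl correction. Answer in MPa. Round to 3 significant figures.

Spring index C = D/d = 49.0/8.8 = 5.5682
K_W = (4C−1)/(4C−4) + 0.615/C = 21.273/18.273 + 0.1104 = 1.2746
τ₀ = 8FD/(πd³) = 8·2100·49.0/(π·8.8³) = 823200/2140.9 = 384.51 MPa
τ_max = K·τ₀ = 1.2746 × 384.51 = 490.11 MPa

490 MPa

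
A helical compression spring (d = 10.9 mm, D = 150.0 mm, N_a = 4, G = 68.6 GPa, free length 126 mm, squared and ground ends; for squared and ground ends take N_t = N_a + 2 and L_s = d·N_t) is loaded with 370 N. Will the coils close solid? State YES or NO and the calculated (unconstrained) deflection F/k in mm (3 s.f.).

NO, δ = 41.3 mm

k = Gd⁴/(8D³N_a) = (68.6×10³)(10.9⁴)/(8·150.0³·4) = 8.9662 N/mm
N_t = 6; L_s = 10.9·6 = 65.4 mm; δ_solid = L₀ − L_s = 126 − 65.4 = 60.6 mm
δ = F/k = 370/8.9662 = 41.266 mm
δ < δ_solid → spring does not go solid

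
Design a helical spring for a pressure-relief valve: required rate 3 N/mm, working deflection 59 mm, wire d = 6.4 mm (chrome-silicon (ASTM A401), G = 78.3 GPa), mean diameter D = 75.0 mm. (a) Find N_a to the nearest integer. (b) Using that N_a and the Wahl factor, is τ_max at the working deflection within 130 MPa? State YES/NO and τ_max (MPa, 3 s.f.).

N_a = Gd⁴/(8D³k) = (78.3×10³)(6.4⁴)/(8·75.0³·3) = 12.97 → N_a = 13
Actual rate k = Gd⁴/(8D³·13) = 2.9941 N/mm
Working load F = kδ = 2.9941·59 = 176.65 N
C = 75.0/6.4 = 11.7188; K_W = (4C−1)/(4C−4)+0.615/C = 1.1225
τ_max = K_W·8FD/(πd³) = 1.1225·128.7 = 144.46 MPa
τ_max > 130 MPa → exceeds allowable

(a) 13 coils; (b) NO, τ_max = 144 MPa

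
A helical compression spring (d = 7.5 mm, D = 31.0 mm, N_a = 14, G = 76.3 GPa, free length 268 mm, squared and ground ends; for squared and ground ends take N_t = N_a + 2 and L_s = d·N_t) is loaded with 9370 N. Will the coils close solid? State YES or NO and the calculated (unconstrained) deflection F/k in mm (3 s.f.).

NO, δ = 130 mm

k = Gd⁴/(8D³N_a) = (76.3×10³)(7.5⁴)/(8·31.0³·14) = 72.355 N/mm
N_t = 16; L_s = 7.5·16 = 120 mm; δ_solid = L₀ − L_s = 268 − 120 = 148 mm
δ = F/k = 9370/72.355 = 129.5 mm
δ < δ_solid → spring does not go solid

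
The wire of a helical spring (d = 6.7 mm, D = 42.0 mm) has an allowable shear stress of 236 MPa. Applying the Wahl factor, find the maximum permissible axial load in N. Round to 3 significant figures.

C = D/d = 42.0/6.7 = 6.2687
K_W = (4C−1)/(4C−4) + 0.615/C = 24.075/21.075 + 0.0981 = 1.2405
τ_max = K·8FD/(πd³) → F_max = τ_allow·πd³/(8DK)
F_max = 236·π·6.7³/(8·42.0·1.2405) = 2.2299e+05/416.79 = 535.01 N

535 N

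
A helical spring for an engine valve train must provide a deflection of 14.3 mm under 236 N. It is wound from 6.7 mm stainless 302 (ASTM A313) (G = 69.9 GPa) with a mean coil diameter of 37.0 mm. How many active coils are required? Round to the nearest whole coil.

21

Required rate k = F/δ = 236/14.3 = 16.503 N/mm
N_a = Gd⁴/(8D³k) = (69.9×10³ × 6.7⁴)/(8 × 37.0³ × 16.503)
    = 1.40856e+08 / 6.68761e+06 = 21.06 → 21 coils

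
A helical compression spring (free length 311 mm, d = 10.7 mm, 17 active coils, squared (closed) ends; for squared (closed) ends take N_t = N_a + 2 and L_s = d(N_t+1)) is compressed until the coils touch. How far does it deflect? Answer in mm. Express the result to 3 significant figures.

N_t = 19; L_s = 10.7·20 = 214 mm
δ_solid = L₀ − L_s = 311 − 214 = 97 mm

97.0 mm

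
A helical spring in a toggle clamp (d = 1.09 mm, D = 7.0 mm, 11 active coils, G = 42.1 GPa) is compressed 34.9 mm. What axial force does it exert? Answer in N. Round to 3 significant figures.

k = Gd⁴/(8D³N_a) = (42.1×10³)(1.09⁴)/(8·7.0³·11) = 1.9688 N/mm
F = k·δ = 1.9688 × 34.9 = 68.713 N

68.7 N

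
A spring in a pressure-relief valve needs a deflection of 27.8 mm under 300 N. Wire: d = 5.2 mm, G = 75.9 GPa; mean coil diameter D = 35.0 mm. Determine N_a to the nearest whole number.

15

Required rate k = F/δ = 300/27.8 = 10.791 N/mm
N_a = Gd⁴/(8D³k) = (75.9×10³ × 5.2⁴)/(8 × 35.0³ × 10.791)
    = 5.54952e+07 / 3.70144e+06 = 14.99 → 15 coils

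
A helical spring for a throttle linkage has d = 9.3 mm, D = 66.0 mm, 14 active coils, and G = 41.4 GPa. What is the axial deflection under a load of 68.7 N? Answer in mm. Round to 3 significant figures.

7.14 mm

k = Gd⁴/(8D³N_a) = (41.4×10³)(9.3⁴)/(8·66.0³·14) = 9.6179 N/mm
δ = F/k = 68.7 / 9.6179 = 7.1429 mm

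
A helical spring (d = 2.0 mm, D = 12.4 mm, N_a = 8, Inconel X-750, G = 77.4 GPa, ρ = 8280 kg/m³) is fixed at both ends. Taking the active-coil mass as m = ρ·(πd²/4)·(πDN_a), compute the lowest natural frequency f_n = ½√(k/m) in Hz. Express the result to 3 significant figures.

k = Gd⁴/(8D³N_a) = (77.4×10³)(2.0⁴)/(8·12.4³·8) = 10.149 N/mm = 10149 N/m
Wire length L = πDN_a = π·12.4·8 = 311.65 mm
m = ρ·(πd²/4)·L = 8280 × 3.1416×10⁻⁶ m² × 0.31165 m = 0.0081067 kg
f_n = ½√(k/m) = 0.5·√(10149/0.0081067) = 0.5·√(1.2519e+06) = 559.44 Hz

559 Hz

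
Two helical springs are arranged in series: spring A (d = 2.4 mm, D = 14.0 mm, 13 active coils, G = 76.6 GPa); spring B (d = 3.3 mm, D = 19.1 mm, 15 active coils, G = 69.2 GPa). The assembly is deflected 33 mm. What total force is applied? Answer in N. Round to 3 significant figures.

154 N

k_A = Gd⁴/(8D³N_a) = (76.6×10³)(2.4⁴)/(8·14.0³·13) = 8.9055 N/mm
k_B = Gd⁴/(8D³N_a) = (69.2×10³)(3.3⁴)/(8·19.1³·15) = 9.8148 N/mm
Series: 1/k_eq = 1/8.9055 + 1/9.8148 = 0.21418; k_eq = 4.669 N/mm
F = k_eq·δ = 4.669·33 = 154.08 N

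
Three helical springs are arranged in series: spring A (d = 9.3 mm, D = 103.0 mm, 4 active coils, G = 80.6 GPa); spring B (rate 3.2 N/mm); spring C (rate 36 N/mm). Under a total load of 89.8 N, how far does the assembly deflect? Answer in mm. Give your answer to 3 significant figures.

k_A = Gd⁴/(8D³N_a) = (80.6×10³)(9.3⁴)/(8·103.0³·4) = 17.243 N/mm
Series: 1/k_eq = 1/17.243 + 1/3.2 + 1/36 = 0.39827; k_eq = 2.5108 N/mm
δ = F/k_eq = 89.8/2.5108 = 35.765 mm

35.8 mm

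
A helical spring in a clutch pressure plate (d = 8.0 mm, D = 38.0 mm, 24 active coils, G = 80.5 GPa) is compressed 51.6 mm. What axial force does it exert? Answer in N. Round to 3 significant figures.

1610 N

k = Gd⁴/(8D³N_a) = (80.5×10³)(8.0⁴)/(8·38.0³·24) = 31.297 N/mm
F = k·δ = 31.297 × 51.6 = 1614.9 N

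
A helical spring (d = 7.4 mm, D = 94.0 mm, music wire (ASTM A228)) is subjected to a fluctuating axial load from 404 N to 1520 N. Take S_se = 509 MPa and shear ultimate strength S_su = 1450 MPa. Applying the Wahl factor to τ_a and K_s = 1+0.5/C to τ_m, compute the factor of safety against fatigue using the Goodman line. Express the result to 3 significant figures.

C = D/d = 94.0/7.4 = 12.7027; K_W = (4C−1)/(4C−4)+0.615/C = 1.1125; K_s = 1+0.5/C = 1.0394
F_a = (F_max−F_min)/2 = 558 N; F_m = (F_max+F_min)/2 = 962 N
τ_a = K_W·8F_aD/(πd³) = 1.1125 × 329.62 = 366.7 MPa
τ_m = K_s·8F_mD/(πd³) = 1.0394 × 568.26 = 590.63 MPa
Goodman: 1/n_f = τ_a/S_se + τ_m/S_su = 366.7/509 + 590.63/1450 = 0.72043 + 0.40733 = 1.1278
n_f = 1/1.1278 = 0.8867

0.887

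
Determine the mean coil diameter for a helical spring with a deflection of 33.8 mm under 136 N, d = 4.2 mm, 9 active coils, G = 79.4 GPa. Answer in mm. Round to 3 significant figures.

Required rate k = F/δ = 136/33.8 = 4.0237 N/mm
D = (Gd⁴/(8N_a·k))^(1/3) = (79.4×10³·4.2⁴/(8·9·4.0237))^(1/3)
  = (85283.1)^(1/3) = 44.0171 mm

44.0 mm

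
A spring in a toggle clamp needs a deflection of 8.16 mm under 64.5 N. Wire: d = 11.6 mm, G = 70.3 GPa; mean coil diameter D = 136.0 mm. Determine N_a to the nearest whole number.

Required rate k = F/δ = 64.5/8.16 = 7.9044 N/mm
N_a = Gd⁴/(8D³k) = (70.3×10³ × 11.6⁴)/(8 × 136.0³ × 7.9044)
    = 1.27288e+09 / 1.59066e+08 = 8.002 → 8 coils

8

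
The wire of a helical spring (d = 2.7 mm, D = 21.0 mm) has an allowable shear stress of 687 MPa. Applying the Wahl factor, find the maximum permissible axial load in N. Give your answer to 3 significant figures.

213 N

C = D/d = 21.0/2.7 = 7.7778
K_W = (4C−1)/(4C−4) + 0.615/C = 30.111/27.111 + 0.0791 = 1.1897
τ_max = K·8FD/(πd³) → F_max = τ_allow·πd³/(8DK)
F_max = 687·π·2.7³/(8·21.0·1.1897) = 42481/199.87 = 212.54 N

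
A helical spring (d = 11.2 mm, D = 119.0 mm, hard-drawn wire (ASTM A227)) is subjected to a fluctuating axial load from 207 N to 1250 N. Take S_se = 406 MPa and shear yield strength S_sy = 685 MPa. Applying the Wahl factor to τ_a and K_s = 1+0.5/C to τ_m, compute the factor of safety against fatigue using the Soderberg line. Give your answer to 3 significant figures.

1.80

C = D/d = 119.0/11.2 = 10.6250; K_W = (4C−1)/(4C−4)+0.615/C = 1.1358; K_s = 1+0.5/C = 1.0471
F_a = (F_max−F_min)/2 = 521.5 N; F_m = (F_max+F_min)/2 = 728.5 N
τ_a = K_W·8F_aD/(πd³) = 1.1358 × 112.48 = 127.76 MPa
τ_m = K_s·8F_mD/(πd³) = 1.0471 × 157.13 = 164.53 MPa
Soderberg: 1/n_f = τ_a/S_se + τ_m/S_sy = 127.76/406 + 164.53/685 = 0.31468 + 0.24018 = 0.55486
n_f = 1/0.55486 = 1.802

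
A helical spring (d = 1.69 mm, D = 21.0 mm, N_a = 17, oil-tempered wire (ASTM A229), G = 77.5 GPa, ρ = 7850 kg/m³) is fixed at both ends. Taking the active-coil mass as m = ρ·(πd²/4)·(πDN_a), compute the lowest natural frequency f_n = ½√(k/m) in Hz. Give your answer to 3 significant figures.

k = Gd⁴/(8D³N_a) = (77.5×10³)(1.69⁴)/(8·21.0³·17) = 0.50194 N/mm = 501.94 N/m
Wire length L = πDN_a = π·21.0·17 = 1121.5 mm
m = ρ·(πd²/4)·L = 7850 × 2.2432×10⁻⁶ m² × 1.1215 m = 0.019749 kg
f_n = ½√(k/m) = 0.5·√(501.94/0.019749) = 0.5·√(25416) = 79.711 Hz

79.7 Hz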